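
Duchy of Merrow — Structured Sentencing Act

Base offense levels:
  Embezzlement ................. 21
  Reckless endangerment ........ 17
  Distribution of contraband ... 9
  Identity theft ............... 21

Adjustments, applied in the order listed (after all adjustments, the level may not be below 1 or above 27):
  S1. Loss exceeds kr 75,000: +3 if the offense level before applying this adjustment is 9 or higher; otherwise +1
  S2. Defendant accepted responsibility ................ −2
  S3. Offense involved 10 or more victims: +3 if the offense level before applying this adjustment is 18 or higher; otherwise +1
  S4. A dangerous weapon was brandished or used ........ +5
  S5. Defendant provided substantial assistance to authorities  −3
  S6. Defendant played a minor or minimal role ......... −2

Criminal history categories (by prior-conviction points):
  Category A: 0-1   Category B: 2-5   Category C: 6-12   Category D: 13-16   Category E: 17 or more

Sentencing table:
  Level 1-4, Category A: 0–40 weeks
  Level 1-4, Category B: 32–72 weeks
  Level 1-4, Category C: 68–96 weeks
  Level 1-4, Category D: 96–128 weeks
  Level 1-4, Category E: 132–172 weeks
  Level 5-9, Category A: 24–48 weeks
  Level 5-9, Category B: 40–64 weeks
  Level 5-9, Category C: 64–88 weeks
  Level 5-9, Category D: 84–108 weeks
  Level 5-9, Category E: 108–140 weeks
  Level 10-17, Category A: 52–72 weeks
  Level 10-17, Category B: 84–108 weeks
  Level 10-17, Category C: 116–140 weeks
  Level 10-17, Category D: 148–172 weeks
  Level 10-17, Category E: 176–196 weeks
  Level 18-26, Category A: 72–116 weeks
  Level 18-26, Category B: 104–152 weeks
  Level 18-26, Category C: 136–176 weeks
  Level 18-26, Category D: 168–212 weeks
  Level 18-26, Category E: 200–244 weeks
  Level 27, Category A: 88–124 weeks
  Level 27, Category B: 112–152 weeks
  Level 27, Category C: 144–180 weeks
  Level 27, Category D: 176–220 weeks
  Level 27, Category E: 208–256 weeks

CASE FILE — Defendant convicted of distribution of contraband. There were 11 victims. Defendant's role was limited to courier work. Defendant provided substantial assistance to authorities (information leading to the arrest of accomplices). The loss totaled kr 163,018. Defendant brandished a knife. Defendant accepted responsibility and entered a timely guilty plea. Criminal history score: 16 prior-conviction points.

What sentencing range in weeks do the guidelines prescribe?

148-172 weeks

Base offense level for distribution of contraband: 9.
S1 applies (level before this adjustment is 9 ≥ 9, so +3): 9 + 3 = 12.
S2 applies: 12 − 2 = 10.
S3 applies (level before this adjustment is 10 < 18, so +1): 10 + 1 = 11.
S4 applies: 11 + 5 = 16.
S5 applies: 16 − 3 = 13.
S6 applies: 13 − 2 = 11.
Final offense level: 11.
Criminal history: 16 prior points → Category D (13-16).
Level 11 falls in the 10-17 band.
Grid: Level 10-17 × Category D = 148-172 weeks.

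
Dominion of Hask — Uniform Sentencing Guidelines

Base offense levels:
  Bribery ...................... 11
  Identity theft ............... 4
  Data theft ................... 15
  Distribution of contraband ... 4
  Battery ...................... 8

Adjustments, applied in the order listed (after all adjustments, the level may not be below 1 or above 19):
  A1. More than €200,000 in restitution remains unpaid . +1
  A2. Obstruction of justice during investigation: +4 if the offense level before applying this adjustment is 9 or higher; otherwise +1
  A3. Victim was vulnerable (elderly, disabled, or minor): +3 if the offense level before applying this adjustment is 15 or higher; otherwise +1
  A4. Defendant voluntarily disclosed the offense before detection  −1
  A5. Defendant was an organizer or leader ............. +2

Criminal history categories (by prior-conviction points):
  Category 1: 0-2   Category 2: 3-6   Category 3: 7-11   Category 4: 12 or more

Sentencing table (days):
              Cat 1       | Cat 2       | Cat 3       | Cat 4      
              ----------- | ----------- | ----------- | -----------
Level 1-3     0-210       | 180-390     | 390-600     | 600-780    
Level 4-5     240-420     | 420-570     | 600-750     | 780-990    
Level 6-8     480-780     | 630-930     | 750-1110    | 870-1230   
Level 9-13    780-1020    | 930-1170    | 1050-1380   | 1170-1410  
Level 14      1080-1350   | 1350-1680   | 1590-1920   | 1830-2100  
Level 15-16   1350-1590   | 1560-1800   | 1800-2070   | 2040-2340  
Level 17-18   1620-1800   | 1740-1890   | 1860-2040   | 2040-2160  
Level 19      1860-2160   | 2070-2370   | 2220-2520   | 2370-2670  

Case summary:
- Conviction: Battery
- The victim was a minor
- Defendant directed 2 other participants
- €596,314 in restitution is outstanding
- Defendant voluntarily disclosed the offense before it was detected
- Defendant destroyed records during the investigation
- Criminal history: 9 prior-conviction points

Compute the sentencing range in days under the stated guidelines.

Base offense level for battery: 8.
A1 applies: 8 + 1 = 9.
A2 applies (level before this adjustment is 9 ≥ 9, so +4): 9 + 4 = 13.
A3 applies (level before this adjustment is 13 < 15, so +1): 13 + 1 = 14.
A4 applies: 14 − 1 = 13.
A5 applies: 13 + 2 = 15.
Final offense level: 15.
Criminal history: 9 prior points → Category 3 (7-11).
Level 15 falls in the 15-16 band.
Grid: Level 15-16 × Category 3 = 1800-2070 days.

1800-2070 days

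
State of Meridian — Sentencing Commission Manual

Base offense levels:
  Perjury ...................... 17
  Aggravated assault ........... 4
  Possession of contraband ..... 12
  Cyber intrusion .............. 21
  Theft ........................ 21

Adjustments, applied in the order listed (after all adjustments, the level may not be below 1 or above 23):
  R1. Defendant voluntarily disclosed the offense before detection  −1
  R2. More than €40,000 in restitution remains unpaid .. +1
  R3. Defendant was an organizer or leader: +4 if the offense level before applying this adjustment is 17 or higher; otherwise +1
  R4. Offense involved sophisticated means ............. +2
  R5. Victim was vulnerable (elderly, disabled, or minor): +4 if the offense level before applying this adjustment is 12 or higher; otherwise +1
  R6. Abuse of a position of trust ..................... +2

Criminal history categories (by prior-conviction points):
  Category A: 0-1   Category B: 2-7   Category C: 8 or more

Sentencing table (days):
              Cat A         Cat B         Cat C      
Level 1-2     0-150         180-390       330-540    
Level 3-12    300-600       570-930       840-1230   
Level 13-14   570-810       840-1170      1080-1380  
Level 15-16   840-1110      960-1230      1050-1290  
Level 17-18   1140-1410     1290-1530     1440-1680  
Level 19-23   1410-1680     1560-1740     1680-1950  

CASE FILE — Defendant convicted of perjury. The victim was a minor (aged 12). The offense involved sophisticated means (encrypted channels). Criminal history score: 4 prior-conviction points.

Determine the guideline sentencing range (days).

1560-1740 days

Base offense level for perjury: 17.
R4 applies: 17 + 2 = 19.
R5 applies (level before this adjustment is 19 ≥ 12, so +4): 19 + 4 = 23.
Final offense level: 23.
Criminal history: 4 prior points → Category B (2-7).
Level 23 falls in the 19-23 band.
Grid: Level 19-23 × Category B = 1560-1740 days.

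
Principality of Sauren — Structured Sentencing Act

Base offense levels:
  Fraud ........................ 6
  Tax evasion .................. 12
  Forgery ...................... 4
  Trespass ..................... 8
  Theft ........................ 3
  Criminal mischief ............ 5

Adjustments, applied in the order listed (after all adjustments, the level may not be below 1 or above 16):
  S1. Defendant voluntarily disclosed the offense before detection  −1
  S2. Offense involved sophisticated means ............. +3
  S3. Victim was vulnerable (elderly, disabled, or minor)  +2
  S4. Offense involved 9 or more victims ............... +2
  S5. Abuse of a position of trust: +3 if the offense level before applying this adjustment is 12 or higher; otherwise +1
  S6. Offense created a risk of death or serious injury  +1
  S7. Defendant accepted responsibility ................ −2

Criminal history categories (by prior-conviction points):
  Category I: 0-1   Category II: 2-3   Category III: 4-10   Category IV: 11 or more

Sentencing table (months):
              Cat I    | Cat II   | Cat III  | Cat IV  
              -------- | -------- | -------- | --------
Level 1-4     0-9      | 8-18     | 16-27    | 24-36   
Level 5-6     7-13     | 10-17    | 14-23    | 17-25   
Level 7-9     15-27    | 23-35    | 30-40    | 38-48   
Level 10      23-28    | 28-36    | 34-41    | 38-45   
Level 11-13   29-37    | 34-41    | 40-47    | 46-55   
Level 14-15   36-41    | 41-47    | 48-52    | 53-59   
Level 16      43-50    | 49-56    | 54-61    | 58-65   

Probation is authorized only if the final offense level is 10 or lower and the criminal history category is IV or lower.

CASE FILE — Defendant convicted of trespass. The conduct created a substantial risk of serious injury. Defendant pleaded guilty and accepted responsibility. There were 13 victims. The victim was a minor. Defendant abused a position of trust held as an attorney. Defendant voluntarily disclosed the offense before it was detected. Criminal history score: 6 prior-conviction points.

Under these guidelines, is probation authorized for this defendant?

Base offense level for trespass: 8.
S1 applies: 8 − 1 = 7.
S3 applies: 7 + 2 = 9.
S4 applies: 9 + 2 = 11.
S5 applies (level before this adjustment is 11 < 12, so +1): 11 + 1 = 12.
S6 applies: 12 + 1 = 13.
S7 applies: 13 − 2 = 11.
Final offense level: 11.
Criminal history: 6 prior points → Category III (4-10).
Level 11 falls in the 11-13 band.
Grid: Level 11-13 × Category III = 40-47 months.
Probation check: level 11 > 10 and category III ≤ IV → not eligible.

No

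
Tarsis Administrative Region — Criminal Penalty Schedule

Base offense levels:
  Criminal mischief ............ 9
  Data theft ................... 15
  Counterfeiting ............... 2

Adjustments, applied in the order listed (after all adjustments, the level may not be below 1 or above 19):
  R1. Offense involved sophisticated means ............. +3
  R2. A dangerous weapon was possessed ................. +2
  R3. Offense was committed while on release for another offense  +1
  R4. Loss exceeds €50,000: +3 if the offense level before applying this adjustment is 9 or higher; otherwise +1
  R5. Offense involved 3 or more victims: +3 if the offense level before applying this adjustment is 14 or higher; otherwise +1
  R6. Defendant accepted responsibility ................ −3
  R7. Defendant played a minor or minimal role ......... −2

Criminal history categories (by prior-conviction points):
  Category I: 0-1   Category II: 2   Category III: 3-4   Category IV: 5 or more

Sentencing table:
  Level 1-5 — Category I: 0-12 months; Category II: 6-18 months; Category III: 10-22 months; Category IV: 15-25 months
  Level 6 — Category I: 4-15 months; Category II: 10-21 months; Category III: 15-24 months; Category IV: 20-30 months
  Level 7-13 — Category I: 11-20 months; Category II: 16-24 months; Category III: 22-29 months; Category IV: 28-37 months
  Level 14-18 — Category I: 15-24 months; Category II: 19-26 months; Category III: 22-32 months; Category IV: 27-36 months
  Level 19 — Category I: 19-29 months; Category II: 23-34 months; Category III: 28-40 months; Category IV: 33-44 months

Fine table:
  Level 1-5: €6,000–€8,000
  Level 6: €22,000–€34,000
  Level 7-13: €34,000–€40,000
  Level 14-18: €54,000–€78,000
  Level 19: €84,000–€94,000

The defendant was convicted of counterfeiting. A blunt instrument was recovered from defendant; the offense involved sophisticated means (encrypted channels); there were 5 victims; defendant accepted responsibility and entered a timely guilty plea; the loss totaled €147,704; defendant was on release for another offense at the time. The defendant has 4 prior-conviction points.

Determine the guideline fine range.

Base offense level for counterfeiting: 2.
R1 applies: 2 + 3 = 5.
R2 applies: 5 + 2 = 7.
R3 applies: 7 + 1 = 8.
R4 applies (level before this adjustment is 8 < 9, so +1): 8 + 1 = 9.
R5 applies (level before this adjustment is 9 < 14, so +1): 9 + 1 = 10.
R6 applies: 10 − 3 = 7.
R7 does not apply.
Final offense level: 7.
Level 7 falls in the 7-13 band.
Fine table: Level 7-13 → €34,000–€40,000.

€34,000–€40,000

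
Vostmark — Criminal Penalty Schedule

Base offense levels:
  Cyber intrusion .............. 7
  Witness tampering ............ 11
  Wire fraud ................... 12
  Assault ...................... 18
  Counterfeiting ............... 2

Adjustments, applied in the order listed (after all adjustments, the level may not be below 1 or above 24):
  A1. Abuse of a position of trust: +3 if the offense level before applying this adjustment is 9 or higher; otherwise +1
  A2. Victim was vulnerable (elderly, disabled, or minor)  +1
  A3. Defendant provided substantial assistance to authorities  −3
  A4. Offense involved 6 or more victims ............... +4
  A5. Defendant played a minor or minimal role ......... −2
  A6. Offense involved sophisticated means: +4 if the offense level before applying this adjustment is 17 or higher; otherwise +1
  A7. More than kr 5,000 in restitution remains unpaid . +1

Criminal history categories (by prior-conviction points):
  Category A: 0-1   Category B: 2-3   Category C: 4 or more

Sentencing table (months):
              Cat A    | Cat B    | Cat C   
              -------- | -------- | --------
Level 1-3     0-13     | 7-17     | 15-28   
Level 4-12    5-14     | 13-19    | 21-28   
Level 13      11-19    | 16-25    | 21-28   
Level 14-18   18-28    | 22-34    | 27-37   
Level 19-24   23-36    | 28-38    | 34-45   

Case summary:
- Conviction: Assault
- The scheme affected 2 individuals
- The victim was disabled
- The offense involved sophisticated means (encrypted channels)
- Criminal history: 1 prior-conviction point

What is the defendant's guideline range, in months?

23-36 months

Base offense level for assault: 18.
A1 does not apply.
A2 applies: 18 + 1 = 19.
A3 does not apply.
A5 does not apply.
A6 applies (level before this adjustment is 19 ≥ 17, so +4): 19 + 4 = 23.
Final offense level: 23.
Criminal history: 1 prior point → Category A (0-1).
Level 23 falls in the 19-24 band.
Grid: Level 19-24 × Category A = 23-36 months.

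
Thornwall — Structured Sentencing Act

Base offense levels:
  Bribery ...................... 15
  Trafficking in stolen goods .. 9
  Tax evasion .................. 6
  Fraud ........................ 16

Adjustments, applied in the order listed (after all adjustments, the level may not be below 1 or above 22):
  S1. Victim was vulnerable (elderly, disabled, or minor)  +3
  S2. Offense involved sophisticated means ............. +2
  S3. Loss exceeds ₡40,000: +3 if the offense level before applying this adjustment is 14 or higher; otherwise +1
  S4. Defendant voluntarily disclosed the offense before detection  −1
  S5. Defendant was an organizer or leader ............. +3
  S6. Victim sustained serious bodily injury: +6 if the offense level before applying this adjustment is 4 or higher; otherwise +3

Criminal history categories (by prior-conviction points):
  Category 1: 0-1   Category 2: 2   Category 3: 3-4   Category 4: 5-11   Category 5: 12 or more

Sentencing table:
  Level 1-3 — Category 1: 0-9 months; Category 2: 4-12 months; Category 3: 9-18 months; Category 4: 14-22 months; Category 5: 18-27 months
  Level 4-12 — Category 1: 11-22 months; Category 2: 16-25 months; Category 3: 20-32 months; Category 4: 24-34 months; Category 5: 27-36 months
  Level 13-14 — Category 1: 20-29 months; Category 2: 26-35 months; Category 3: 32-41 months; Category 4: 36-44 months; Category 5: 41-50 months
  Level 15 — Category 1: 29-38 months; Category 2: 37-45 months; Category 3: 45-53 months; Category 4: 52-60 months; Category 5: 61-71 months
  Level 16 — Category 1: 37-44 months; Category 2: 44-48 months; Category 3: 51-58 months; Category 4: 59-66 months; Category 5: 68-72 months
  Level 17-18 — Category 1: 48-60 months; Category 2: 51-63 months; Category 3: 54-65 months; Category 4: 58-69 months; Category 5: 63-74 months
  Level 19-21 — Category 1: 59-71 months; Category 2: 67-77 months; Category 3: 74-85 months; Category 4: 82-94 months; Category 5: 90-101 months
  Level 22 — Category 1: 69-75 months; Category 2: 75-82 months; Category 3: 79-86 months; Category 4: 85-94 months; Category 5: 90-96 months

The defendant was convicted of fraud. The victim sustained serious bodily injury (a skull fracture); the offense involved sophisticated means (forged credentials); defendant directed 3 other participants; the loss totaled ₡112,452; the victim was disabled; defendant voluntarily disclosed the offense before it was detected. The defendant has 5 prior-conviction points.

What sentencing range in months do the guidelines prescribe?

85-94 months

Base offense level for fraud: 16.
S1 applies: 16 + 3 = 19.
S2 applies: 19 + 2 = 21.
S3 applies (level before this adjustment is 21 ≥ 14, so +3): 21 + 3 = 24.
S4 applies: 24 − 1 = 23.
S5 applies: 23 + 3 = 26.
S6 applies (level before this adjustment is 26 ≥ 4, so +6): 26 + 6 = 32.
Level 32 exceeds the maximum of 22; capped at 22.
Final offense level: 22.
Criminal history: 5 prior points → Category 4 (5-11).
Level 22 falls in the 22 band.
Grid: Level 22 × Category 4 = 85-94 months.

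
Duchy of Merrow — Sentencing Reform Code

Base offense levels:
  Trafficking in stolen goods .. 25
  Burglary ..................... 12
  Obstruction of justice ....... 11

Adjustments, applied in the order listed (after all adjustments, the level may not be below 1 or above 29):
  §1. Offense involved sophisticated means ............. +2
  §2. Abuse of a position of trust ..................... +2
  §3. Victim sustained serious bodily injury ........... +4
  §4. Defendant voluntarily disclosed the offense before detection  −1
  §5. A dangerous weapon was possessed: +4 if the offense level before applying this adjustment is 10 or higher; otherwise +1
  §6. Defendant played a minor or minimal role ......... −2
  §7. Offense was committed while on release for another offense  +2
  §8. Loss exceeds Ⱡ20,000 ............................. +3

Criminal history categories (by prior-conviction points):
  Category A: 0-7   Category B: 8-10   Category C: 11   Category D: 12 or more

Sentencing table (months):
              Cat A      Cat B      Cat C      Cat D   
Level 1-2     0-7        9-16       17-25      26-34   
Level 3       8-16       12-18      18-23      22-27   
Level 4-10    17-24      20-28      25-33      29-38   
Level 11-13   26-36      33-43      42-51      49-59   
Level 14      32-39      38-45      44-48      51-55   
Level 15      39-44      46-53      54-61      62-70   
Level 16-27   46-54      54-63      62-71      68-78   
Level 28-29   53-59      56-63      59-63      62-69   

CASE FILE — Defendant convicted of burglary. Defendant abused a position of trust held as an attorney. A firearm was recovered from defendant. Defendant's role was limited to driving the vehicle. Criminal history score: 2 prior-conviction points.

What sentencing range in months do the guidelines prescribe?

Base offense level for burglary: 12.
§1 does not apply.
§2 applies: 12 + 2 = 14.
§3 does not apply.
§5 applies (level before this adjustment is 14 ≥ 10, so +4): 14 + 4 = 18.
§6 applies: 18 − 2 = 16.
§7 does not apply.
Final offense level: 16.
Criminal history: 2 prior points → Category A (0-7).
Level 16 falls in the 16-27 band.
Grid: Level 16-27 × Category A = 46-54 months.

46-54 months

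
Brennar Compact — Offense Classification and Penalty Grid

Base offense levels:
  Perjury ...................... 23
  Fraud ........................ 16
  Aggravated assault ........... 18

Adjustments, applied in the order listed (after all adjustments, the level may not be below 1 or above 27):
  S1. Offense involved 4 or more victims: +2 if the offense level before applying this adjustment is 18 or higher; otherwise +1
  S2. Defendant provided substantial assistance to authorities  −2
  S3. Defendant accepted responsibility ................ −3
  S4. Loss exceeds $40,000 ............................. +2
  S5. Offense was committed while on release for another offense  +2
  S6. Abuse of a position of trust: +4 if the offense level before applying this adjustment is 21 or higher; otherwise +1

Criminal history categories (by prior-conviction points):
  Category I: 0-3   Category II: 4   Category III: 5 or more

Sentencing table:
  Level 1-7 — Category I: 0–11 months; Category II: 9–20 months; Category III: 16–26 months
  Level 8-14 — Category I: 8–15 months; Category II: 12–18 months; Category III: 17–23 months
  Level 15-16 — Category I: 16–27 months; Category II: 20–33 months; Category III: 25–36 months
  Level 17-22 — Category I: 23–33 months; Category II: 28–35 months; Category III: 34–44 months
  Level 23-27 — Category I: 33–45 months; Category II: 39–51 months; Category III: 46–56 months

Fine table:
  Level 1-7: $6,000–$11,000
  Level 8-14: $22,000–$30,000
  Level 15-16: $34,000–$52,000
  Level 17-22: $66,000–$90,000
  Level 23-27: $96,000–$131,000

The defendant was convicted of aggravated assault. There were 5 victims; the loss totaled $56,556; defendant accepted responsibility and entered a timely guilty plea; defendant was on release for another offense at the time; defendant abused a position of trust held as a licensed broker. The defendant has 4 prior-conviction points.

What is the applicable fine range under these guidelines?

$96,000–$131,000

Base offense level for aggravated assault: 18.
S1 applies (level before this adjustment is 18 ≥ 18, so +2): 18 + 2 = 20.
S2 does not apply.
S3 applies: 20 − 3 = 17.
S4 applies: 17 + 2 = 19.
S5 applies: 19 + 2 = 21.
S6 applies (level before this adjustment is 21 ≥ 21, so +4): 21 + 4 = 25.
Final offense level: 25.
Level 25 falls in the 23-27 band.
Fine table: Level 23-27 → $96,000–$131,000.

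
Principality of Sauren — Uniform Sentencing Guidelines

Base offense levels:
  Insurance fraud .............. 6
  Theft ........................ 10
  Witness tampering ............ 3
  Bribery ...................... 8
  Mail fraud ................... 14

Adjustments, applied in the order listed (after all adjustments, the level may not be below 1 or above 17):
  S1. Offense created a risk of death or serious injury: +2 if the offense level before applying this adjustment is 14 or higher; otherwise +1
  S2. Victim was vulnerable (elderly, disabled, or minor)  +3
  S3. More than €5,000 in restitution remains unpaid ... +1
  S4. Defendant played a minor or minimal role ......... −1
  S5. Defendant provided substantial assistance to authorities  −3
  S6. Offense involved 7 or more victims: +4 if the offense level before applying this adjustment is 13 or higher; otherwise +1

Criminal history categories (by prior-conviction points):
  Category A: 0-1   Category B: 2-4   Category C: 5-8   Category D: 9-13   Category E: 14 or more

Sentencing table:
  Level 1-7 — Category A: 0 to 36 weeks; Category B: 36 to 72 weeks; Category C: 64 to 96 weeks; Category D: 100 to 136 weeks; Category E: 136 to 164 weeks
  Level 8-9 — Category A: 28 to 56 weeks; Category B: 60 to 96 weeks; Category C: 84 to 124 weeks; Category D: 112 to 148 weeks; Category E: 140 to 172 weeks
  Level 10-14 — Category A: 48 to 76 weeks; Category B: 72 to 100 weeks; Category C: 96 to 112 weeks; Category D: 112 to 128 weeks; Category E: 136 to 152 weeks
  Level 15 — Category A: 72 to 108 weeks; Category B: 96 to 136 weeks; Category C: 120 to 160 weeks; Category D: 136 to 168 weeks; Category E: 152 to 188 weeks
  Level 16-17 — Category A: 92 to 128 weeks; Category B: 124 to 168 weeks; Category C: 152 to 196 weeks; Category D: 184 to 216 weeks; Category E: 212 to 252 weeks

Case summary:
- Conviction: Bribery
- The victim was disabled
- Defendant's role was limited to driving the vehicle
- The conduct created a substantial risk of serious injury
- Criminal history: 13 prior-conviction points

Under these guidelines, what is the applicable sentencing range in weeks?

Base offense level for bribery: 8.
S1 applies (level before this adjustment is 8 < 14, so +1): 8 + 1 = 9.
S2 applies: 9 + 3 = 12.
S4 applies: 12 − 1 = 11.
Final offense level: 11.
Criminal history: 13 prior points → Category D (9-13).
Level 11 falls in the 10-14 band.
Grid: Level 10-14 × Category D = 112-128 weeks.

112-128 weeks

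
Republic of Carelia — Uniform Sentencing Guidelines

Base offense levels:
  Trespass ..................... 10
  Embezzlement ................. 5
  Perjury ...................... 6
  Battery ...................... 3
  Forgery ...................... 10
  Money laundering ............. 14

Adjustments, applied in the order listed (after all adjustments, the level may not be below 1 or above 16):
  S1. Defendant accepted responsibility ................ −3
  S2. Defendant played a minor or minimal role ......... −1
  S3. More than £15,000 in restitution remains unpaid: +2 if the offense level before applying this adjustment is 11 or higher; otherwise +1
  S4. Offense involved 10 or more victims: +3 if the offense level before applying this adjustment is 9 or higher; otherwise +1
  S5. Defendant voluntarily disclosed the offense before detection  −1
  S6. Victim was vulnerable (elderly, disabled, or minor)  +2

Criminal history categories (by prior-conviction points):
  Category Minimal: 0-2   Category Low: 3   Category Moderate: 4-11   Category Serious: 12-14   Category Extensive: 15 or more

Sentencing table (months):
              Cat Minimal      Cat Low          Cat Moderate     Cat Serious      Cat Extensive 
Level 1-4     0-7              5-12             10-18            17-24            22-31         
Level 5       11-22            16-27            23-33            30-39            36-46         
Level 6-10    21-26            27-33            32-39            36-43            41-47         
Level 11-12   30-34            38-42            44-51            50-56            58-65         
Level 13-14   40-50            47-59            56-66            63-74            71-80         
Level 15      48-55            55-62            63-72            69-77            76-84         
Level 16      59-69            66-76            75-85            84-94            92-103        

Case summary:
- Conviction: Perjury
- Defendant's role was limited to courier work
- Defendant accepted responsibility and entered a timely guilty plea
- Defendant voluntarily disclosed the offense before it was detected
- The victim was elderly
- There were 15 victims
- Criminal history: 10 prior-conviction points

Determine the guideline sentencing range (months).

Base offense level for perjury: 6.
S1 applies: 6 − 3 = 3.
S2 applies: 3 − 1 = 2.
S4 applies (level before this adjustment is 2 < 9, so +1): 2 + 1 = 3.
S5 applies: 3 − 1 = 2.
S6 applies: 2 + 2 = 4.
Final offense level: 4.
Criminal history: 10 prior points → Category Moderate (4-11).
Level 4 falls in the 1-4 band.
Grid: Level 1-4 × Category Moderate = 10-18 months.

10-18 months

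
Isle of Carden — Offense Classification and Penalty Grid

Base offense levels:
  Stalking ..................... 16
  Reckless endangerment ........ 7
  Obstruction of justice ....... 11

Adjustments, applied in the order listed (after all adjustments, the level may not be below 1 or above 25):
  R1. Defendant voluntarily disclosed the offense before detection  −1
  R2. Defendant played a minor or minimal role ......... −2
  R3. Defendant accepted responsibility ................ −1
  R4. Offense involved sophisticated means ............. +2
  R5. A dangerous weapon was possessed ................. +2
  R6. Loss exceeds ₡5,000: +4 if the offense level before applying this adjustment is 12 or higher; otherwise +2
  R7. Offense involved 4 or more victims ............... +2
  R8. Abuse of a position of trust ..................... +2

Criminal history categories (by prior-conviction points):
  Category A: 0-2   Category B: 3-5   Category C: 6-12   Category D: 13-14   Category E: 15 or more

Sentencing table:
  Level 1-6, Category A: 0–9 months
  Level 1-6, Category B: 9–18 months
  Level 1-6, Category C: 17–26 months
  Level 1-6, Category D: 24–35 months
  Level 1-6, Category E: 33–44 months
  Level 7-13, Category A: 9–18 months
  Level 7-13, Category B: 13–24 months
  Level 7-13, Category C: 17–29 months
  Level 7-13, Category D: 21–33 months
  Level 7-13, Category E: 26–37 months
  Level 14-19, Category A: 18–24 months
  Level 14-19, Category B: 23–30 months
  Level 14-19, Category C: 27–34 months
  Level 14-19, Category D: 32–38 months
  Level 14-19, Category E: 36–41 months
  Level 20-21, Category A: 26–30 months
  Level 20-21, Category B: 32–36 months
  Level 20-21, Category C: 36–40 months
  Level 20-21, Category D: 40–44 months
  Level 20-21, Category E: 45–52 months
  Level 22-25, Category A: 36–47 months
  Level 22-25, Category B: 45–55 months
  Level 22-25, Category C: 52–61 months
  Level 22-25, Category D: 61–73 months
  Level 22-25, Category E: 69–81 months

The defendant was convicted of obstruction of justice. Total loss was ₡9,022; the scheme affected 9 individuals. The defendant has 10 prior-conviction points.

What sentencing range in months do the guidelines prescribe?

27-34 months

Base offense level for obstruction of justice: 11.
R3 does not apply.
R4 does not apply.
R6 applies (level before this adjustment is 11 < 12, so +2): 11 + 2 = 13.
R7 applies: 13 + 2 = 15.
Final offense level: 15.
Criminal history: 10 prior points → Category C (6-12).
Level 15 falls in the 14-19 band.
Grid: Level 14-19 × Category C = 27-34 months.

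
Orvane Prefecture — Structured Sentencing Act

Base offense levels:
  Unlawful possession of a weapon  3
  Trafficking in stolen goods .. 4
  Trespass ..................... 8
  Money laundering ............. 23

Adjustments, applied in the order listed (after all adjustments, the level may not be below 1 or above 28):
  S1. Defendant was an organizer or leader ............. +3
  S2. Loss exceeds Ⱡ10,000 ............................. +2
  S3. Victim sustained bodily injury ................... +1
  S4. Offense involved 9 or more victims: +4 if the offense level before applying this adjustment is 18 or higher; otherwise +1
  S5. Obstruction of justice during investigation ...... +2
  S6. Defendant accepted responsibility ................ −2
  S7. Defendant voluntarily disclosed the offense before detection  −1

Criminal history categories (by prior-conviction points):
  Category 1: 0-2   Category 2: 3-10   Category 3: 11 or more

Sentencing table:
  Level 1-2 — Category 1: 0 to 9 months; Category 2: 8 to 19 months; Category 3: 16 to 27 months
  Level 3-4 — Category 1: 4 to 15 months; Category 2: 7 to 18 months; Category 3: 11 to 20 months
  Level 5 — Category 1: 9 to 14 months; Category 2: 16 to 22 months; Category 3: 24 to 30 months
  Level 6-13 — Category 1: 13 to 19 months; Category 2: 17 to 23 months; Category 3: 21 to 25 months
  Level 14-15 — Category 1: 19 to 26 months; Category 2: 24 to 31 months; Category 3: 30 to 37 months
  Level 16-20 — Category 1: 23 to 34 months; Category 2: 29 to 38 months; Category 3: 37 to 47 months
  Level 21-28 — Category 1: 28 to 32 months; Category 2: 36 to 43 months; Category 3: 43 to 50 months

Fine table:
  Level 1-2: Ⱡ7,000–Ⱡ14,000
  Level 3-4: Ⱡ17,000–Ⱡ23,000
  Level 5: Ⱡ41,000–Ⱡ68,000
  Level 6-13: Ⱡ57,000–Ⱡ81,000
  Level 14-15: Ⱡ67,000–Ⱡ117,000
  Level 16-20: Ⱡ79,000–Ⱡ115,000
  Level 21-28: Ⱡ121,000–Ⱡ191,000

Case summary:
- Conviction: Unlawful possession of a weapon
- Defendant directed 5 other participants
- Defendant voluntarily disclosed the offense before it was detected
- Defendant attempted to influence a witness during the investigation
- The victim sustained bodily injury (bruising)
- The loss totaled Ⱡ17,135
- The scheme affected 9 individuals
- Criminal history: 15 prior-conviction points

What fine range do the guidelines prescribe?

Ⱡ57,000–Ⱡ81,000

Base offense level for unlawful possession of a weapon: 3.
S1 applies: 3 + 3 = 6.
S2 applies: 6 + 2 = 8.
S3 applies: 8 + 1 = 9.
S4 applies (level before this adjustment is 9 < 18, so +1): 9 + 1 = 10.
S5 applies: 10 + 2 = 12.
S7 applies: 12 − 1 = 11.
Final offense level: 11.
Level 11 falls in the 6-13 band.
Fine table: Level 6-13 → Ⱡ57,000–Ⱡ81,000.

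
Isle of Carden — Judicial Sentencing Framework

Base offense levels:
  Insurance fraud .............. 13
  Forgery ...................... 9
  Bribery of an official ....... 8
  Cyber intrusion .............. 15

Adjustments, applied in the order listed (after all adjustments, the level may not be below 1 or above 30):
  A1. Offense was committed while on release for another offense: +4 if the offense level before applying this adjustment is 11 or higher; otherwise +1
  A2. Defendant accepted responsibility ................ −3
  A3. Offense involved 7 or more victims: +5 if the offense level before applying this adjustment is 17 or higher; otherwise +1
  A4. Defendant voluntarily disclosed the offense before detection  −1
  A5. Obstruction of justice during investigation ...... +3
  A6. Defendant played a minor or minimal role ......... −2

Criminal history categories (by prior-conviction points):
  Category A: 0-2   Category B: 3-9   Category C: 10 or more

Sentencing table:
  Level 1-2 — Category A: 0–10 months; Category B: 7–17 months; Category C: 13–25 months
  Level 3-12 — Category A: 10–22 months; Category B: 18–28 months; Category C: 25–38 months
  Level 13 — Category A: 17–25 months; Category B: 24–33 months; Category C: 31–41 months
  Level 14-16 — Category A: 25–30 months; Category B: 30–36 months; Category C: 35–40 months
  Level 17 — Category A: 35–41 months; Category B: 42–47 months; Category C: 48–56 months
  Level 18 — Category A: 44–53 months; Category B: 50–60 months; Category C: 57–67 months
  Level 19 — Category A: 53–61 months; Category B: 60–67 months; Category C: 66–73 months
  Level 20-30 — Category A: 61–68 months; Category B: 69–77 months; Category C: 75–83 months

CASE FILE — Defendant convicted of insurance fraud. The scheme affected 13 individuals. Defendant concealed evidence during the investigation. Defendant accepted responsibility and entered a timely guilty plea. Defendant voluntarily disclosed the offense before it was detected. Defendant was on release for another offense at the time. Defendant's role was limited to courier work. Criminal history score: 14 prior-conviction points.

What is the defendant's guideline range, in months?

35-40 months

Base offense level for insurance fraud: 13.
A1 applies (level before this adjustment is 13 ≥ 11, so +4): 13 + 4 = 17.
A2 applies: 17 − 3 = 14.
A3 applies (level before this adjustment is 14 < 17, so +1): 14 + 1 = 15.
A4 applies: 15 − 1 = 14.
A5 applies: 14 + 3 = 17.
A6 applies: 17 − 2 = 15.
Final offense level: 15.
Criminal history: 14 prior points → Category C (10+).
Level 15 falls in the 14-16 band.
Grid: Level 14-16 × Category C = 35-40 months.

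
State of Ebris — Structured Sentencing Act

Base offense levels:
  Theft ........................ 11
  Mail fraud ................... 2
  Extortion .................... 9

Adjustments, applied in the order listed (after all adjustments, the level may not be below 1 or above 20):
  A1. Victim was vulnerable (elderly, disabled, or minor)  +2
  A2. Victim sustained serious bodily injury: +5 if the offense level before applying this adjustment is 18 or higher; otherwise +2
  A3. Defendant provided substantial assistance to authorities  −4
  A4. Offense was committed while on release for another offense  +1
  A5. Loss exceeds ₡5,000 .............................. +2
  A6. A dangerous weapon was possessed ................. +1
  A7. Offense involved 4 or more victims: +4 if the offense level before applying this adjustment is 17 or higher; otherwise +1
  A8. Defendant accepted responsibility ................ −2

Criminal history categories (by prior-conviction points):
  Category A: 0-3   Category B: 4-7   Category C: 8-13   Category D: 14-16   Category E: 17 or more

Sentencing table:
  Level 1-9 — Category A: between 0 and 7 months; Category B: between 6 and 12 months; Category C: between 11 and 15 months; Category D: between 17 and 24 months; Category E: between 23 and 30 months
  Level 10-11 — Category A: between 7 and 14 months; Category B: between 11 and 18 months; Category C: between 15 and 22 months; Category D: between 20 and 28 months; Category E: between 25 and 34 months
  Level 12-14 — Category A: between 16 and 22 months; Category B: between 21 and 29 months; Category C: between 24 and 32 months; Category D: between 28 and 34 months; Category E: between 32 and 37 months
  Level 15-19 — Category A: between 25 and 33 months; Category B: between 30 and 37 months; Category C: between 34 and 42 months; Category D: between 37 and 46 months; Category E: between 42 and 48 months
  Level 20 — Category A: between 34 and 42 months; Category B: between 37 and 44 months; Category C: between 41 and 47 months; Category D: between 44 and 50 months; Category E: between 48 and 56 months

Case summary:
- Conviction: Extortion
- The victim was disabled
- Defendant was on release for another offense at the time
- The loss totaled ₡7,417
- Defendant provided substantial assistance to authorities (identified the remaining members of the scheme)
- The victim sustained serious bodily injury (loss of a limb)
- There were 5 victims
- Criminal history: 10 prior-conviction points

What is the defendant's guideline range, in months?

Base offense level for extortion: 9.
A1 applies: 9 + 2 = 11.
A2 applies (level before this adjustment is 11 < 18, so +2): 11 + 2 = 13.
A3 applies: 13 − 4 = 9.
A4 applies: 9 + 1 = 10.
A5 applies: 10 + 2 = 12.
A6 does not apply.
A7 applies (level before this adjustment is 12 < 17, so +1): 12 + 1 = 13.
A8 does not apply.
Final offense level: 13.
Criminal history: 10 prior points → Category C (8-13).
Level 13 falls in the 12-14 band.
Grid: Level 12-14 × Category C = 24-32 months.

24-32 months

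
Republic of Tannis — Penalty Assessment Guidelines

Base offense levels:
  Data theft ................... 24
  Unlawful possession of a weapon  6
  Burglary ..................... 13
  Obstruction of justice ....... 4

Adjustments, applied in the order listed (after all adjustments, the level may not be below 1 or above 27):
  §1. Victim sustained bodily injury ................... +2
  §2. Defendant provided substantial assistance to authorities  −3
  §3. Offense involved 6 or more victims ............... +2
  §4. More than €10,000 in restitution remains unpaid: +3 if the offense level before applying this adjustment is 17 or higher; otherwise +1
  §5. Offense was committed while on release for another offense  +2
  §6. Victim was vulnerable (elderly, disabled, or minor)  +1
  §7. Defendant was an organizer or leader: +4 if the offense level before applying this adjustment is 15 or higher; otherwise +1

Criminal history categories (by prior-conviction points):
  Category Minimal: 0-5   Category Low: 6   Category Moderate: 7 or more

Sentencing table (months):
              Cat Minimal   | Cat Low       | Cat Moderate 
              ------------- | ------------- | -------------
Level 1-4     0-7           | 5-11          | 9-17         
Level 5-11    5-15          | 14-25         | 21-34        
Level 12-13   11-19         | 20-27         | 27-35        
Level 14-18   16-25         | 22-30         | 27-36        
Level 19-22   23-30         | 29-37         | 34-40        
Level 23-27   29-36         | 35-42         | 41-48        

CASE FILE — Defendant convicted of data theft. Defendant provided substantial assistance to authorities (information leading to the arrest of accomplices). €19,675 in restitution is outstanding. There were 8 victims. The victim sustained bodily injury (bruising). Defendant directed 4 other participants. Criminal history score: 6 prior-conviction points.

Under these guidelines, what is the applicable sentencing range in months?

Base offense level for data theft: 24.
§1 applies: 24 + 2 = 26.
§2 applies: 26 − 3 = 23.
§3 applies: 23 + 2 = 25.
§4 applies (level before this adjustment is 25 ≥ 17, so +3): 25 + 3 = 28.
§5 does not apply.
§6 does not apply.
§7 applies (level before this adjustment is 28 ≥ 15, so +4): 28 + 4 = 32.
Level 32 exceeds the maximum of 27; capped at 27.
Final offense level: 27.
Criminal history: 6 prior points → Category Low (6).
Level 27 falls in the 23-27 band.
Grid: Level 23-27 × Category Low = 35-42 months.

35-42 months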